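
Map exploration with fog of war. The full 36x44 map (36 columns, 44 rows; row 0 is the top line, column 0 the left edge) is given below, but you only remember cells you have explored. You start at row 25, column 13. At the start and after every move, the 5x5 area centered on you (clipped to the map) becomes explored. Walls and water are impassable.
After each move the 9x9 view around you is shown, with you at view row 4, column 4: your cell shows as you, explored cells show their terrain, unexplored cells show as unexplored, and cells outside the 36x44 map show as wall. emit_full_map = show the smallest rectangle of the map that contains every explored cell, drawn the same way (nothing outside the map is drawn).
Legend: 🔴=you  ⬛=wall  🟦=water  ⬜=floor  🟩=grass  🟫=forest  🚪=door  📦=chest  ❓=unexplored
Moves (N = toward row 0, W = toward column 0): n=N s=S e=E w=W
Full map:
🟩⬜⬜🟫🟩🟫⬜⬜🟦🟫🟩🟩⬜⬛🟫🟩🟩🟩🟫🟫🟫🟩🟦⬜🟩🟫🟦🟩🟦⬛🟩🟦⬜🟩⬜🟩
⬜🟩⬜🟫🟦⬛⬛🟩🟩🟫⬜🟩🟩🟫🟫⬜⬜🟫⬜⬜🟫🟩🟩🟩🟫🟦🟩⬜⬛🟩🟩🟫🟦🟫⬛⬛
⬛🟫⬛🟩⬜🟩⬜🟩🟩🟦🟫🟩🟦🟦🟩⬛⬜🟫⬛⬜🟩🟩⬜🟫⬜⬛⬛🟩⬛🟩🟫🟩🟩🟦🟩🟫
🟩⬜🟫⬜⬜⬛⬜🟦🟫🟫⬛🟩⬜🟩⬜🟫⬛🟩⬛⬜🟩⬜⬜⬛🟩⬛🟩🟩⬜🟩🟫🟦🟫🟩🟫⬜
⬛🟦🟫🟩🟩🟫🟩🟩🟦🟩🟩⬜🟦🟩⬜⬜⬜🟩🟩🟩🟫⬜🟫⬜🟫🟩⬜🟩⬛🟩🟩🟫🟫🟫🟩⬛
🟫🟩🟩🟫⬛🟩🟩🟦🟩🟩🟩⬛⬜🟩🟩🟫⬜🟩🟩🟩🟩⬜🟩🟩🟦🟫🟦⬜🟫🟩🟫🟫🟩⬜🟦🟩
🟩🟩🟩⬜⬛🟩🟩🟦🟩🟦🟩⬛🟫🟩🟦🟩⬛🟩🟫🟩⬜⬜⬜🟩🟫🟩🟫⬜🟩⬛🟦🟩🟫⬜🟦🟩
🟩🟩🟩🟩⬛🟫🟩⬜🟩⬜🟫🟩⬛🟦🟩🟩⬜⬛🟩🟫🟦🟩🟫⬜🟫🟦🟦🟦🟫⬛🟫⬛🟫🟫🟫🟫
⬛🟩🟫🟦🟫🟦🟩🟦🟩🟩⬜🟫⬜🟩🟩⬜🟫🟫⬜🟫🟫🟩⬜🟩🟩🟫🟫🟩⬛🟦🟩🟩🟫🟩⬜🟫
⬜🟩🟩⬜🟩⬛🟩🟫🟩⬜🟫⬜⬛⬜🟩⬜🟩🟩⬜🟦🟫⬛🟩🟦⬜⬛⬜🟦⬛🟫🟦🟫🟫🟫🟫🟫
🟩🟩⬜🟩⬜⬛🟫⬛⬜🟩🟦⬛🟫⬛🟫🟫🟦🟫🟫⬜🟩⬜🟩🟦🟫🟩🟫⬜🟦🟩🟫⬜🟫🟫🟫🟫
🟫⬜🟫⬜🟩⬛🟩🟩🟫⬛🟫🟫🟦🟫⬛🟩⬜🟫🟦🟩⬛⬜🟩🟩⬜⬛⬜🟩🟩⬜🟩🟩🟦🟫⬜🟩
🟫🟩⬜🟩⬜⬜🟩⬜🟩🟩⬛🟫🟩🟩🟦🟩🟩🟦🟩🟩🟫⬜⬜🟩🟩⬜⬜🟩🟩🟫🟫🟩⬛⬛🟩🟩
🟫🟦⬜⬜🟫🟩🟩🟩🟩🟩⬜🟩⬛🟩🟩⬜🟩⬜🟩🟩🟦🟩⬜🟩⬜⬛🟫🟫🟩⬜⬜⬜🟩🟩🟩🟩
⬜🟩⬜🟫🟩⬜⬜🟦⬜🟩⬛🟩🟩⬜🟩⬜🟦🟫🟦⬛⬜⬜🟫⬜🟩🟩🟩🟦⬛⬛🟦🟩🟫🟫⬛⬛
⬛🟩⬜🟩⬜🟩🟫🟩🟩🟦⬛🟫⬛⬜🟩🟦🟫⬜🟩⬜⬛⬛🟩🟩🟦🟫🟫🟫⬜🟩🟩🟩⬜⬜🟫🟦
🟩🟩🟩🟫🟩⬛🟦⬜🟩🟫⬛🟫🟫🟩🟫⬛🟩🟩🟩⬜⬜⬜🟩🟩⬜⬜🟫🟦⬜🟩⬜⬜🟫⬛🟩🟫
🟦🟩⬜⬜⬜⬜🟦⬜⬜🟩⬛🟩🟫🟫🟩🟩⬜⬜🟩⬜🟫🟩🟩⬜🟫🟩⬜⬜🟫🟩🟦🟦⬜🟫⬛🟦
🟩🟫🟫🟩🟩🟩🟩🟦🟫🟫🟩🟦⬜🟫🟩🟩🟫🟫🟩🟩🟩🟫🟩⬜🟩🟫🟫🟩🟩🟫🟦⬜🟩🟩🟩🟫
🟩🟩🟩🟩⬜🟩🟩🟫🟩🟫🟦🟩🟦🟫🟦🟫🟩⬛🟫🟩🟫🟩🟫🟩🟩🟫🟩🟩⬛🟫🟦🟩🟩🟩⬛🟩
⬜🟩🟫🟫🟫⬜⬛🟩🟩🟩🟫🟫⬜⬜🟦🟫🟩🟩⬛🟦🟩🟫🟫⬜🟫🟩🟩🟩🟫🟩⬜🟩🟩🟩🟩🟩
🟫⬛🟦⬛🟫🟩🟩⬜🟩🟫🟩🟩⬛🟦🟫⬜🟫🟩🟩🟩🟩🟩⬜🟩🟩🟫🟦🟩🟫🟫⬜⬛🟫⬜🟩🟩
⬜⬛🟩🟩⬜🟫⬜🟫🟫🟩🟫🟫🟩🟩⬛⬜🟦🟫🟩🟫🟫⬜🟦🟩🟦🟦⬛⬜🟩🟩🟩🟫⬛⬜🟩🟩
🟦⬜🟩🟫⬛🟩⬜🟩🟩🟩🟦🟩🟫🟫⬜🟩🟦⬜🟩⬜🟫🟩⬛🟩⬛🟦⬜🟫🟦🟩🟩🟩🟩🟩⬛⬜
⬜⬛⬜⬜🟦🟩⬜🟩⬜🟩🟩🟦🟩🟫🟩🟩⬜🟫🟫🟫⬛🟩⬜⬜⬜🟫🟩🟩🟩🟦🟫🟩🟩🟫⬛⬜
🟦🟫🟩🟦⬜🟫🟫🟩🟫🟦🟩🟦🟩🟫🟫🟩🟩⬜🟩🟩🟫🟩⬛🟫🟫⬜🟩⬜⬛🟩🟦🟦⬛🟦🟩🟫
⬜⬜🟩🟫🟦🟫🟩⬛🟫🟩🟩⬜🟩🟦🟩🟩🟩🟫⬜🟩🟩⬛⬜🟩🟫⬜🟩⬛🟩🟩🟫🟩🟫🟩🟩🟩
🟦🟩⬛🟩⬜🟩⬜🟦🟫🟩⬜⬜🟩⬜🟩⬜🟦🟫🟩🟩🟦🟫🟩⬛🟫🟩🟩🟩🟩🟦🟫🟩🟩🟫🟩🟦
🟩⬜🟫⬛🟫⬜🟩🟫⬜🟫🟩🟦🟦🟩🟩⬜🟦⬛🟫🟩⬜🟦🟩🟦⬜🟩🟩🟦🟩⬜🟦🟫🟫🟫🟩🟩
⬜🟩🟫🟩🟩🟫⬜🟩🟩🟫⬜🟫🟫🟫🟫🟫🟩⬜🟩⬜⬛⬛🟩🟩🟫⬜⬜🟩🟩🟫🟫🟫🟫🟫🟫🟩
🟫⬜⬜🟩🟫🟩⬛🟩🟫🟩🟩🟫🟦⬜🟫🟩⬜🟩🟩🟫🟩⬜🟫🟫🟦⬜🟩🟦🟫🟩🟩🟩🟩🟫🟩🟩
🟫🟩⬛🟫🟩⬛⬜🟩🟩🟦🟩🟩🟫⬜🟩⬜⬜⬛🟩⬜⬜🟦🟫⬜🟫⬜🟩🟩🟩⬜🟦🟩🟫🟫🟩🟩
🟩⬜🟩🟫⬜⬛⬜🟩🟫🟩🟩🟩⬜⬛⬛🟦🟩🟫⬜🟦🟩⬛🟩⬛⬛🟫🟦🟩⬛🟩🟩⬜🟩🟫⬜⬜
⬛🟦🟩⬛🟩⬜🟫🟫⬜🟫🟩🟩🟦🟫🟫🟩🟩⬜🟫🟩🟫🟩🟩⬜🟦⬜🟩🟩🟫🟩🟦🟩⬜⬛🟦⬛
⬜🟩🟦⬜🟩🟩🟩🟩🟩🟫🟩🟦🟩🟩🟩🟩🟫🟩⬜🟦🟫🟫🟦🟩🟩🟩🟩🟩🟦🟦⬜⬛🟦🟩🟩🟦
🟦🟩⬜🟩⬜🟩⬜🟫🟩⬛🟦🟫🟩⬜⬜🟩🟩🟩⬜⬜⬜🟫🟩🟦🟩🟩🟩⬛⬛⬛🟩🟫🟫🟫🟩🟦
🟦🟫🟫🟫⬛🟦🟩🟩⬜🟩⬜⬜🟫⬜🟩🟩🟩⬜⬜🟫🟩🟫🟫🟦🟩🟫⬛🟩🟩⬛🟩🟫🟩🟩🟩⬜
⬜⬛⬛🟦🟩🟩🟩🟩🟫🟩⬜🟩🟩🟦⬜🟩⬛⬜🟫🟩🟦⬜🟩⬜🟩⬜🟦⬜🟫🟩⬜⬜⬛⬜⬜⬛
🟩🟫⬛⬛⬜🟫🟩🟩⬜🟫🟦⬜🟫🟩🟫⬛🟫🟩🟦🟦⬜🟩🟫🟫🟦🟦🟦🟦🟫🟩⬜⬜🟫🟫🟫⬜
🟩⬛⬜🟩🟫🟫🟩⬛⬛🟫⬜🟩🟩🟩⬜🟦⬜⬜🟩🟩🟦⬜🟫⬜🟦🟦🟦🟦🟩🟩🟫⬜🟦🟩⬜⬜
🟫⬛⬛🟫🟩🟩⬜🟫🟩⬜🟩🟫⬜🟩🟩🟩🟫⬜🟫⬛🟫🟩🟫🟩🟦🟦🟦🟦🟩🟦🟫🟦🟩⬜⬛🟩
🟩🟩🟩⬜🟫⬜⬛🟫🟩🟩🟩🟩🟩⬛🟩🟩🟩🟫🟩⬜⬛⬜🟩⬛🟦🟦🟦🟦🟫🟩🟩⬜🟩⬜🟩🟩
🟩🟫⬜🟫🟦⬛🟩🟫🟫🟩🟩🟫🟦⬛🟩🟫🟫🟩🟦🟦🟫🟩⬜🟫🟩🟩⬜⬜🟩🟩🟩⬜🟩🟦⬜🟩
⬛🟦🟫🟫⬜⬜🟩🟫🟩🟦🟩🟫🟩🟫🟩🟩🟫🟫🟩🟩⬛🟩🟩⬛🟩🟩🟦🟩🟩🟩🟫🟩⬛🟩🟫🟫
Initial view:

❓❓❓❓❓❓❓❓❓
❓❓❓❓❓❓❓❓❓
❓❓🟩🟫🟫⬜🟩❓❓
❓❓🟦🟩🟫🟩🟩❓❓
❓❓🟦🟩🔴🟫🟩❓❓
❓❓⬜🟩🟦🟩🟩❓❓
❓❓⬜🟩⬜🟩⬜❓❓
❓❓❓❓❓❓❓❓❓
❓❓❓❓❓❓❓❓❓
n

❓❓❓❓❓❓❓❓❓
❓❓❓❓❓❓❓❓❓
❓❓🟫🟩🟩⬛⬜❓❓
❓❓🟩🟫🟫⬜🟩❓❓
❓❓🟦🟩🔴🟩🟩❓❓
❓❓🟦🟩🟫🟫🟩❓❓
❓❓⬜🟩🟦🟩🟩❓❓
❓❓⬜🟩⬜🟩⬜❓❓
❓❓❓❓❓❓❓❓❓

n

❓❓❓❓❓❓❓❓❓
❓❓❓❓❓❓❓❓❓
❓❓🟩⬛🟦🟫⬜❓❓
❓❓🟫🟩🟩⬛⬜❓❓
❓❓🟩🟫🔴⬜🟩❓❓
❓❓🟦🟩🟫🟩🟩❓❓
❓❓🟦🟩🟫🟫🟩❓❓
❓❓⬜🟩🟦🟩🟩❓❓
❓❓⬜🟩⬜🟩⬜❓❓

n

❓❓❓❓❓❓❓❓❓
❓❓❓❓❓❓❓❓❓
❓❓🟫⬜⬜🟦🟫❓❓
❓❓🟩⬛🟦🟫⬜❓❓
❓❓🟫🟩🔴⬛⬜❓❓
❓❓🟩🟫🟫⬜🟩❓❓
❓❓🟦🟩🟫🟩🟩❓❓
❓❓🟦🟩🟫🟫🟩❓❓
❓❓⬜🟩🟦🟩🟩❓❓

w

❓❓❓❓❓❓❓❓❓
❓❓❓❓❓❓❓❓❓
❓❓🟫🟫⬜⬜🟦🟫❓
❓❓🟩🟩⬛🟦🟫⬜❓
❓❓🟫🟫🔴🟩⬛⬜❓
❓❓🟦🟩🟫🟫⬜🟩❓
❓❓🟩🟦🟩🟫🟩🟩❓
❓❓❓🟦🟩🟫🟫🟩❓
❓❓❓⬜🟩🟦🟩🟩❓

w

❓❓❓❓❓❓❓❓❓
❓❓❓❓❓❓❓❓❓
❓❓🟩🟫🟫⬜⬜🟦🟫
❓❓🟫🟩🟩⬛🟦🟫⬜
❓❓🟩🟫🔴🟩🟩⬛⬜
❓❓🟩🟦🟩🟫🟫⬜🟩
❓❓🟩🟩🟦🟩🟫🟩🟩
❓❓❓❓🟦🟩🟫🟫🟩
❓❓❓❓⬜🟩🟦🟩🟩

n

❓❓❓❓❓❓❓❓❓
❓❓❓❓❓❓❓❓❓
❓❓🟫🟦🟩🟦🟫❓❓
❓❓🟩🟫🟫⬜⬜🟦🟫
❓❓🟫🟩🔴⬛🟦🟫⬜
❓❓🟩🟫🟫🟩🟩⬛⬜
❓❓🟩🟦🟩🟫🟫⬜🟩
❓❓🟩🟩🟦🟩🟫🟩🟩
❓❓❓❓🟦🟩🟫🟫🟩

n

❓❓❓❓❓❓❓❓❓
❓❓❓❓❓❓❓❓❓
❓❓🟫🟩🟦⬜🟫❓❓
❓❓🟫🟦🟩🟦🟫❓❓
❓❓🟩🟫🔴⬜⬜🟦🟫
❓❓🟫🟩🟩⬛🟦🟫⬜
❓❓🟩🟫🟫🟩🟩⬛⬜
❓❓🟩🟦🟩🟫🟫⬜🟩
❓❓🟩🟩🟦🟩🟫🟩🟩

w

❓❓❓❓❓❓❓❓❓
❓❓❓❓❓❓❓❓❓
❓❓🟫🟫🟩🟦⬜🟫❓
❓❓🟩🟫🟦🟩🟦🟫❓
❓❓🟩🟩🔴🟫⬜⬜🟦
❓❓🟩🟫🟩🟩⬛🟦🟫
❓❓🟫🟩🟫🟫🟩🟩⬛
❓❓❓🟩🟦🟩🟫🟫⬜
❓❓❓🟩🟩🟦🟩🟫🟩

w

❓❓❓❓❓❓❓❓❓
❓❓❓❓❓❓❓❓❓
❓❓🟦🟫🟫🟩🟦⬜🟫
❓❓🟫🟩🟫🟦🟩🟦🟫
❓❓🟩🟩🔴🟫🟫⬜⬜
❓❓⬜🟩🟫🟩🟩⬛🟦
❓❓🟫🟫🟩🟫🟫🟩🟩
❓❓❓❓🟩🟦🟩🟫🟫
❓❓❓❓🟩🟩🟦🟩🟫

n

❓❓❓❓❓❓❓❓❓
❓❓❓❓❓❓❓❓❓
❓❓⬜⬜🟩⬛🟩❓❓
❓❓🟦🟫🟫🟩🟦⬜🟫
❓❓🟫🟩🔴🟦🟩🟦🟫
❓❓🟩🟩🟩🟫🟫⬜⬜
❓❓⬜🟩🟫🟩🟩⬛🟦
❓❓🟫🟫🟩🟫🟫🟩🟩
❓❓❓❓🟩🟦🟩🟫🟫

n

❓❓❓❓❓❓❓❓❓
❓❓❓❓❓❓❓❓❓
❓❓⬜🟩🟫⬛🟫❓❓
❓❓⬜⬜🟩⬛🟩❓❓
❓❓🟦🟫🔴🟩🟦⬜🟫
❓❓🟫🟩🟫🟦🟩🟦🟫
❓❓🟩🟩🟩🟫🟫⬜⬜
❓❓⬜🟩🟫🟩🟩⬛🟦
❓❓🟫🟫🟩🟫🟫🟩🟩

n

❓❓❓❓❓❓❓❓❓
❓❓❓❓❓❓❓❓❓
❓❓🟩🟩🟦⬛🟫❓❓
❓❓⬜🟩🟫⬛🟫❓❓
❓❓⬜⬜🔴⬛🟩❓❓
❓❓🟦🟫🟫🟩🟦⬜🟫
❓❓🟫🟩🟫🟦🟩🟦🟫
❓❓🟩🟩🟩🟫🟫⬜⬜
❓❓⬜🟩🟫🟩🟩⬛🟦

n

❓❓❓❓❓❓❓❓❓
❓❓❓❓❓❓❓❓❓
❓❓🟦⬜🟩⬛🟩❓❓
❓❓🟩🟩🟦⬛🟫❓❓
❓❓⬜🟩🔴⬛🟫❓❓
❓❓⬜⬜🟩⬛🟩❓❓
❓❓🟦🟫🟫🟩🟦⬜🟫
❓❓🟫🟩🟫🟦🟩🟦🟫
❓❓🟩🟩🟩🟫🟫⬜⬜

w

❓❓❓❓❓❓❓❓❓
❓❓❓❓❓❓❓❓❓
❓❓⬜🟦⬜🟩⬛🟩❓
❓❓🟫🟩🟩🟦⬛🟫❓
❓❓🟦⬜🔴🟫⬛🟫❓
❓❓🟦⬜⬜🟩⬛🟩❓
❓❓🟩🟦🟫🟫🟩🟦⬜
❓❓❓🟫🟩🟫🟦🟩🟦
❓❓❓🟩🟩🟩🟫🟫⬜

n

❓❓❓❓❓❓❓❓❓
❓❓❓❓❓❓❓❓❓
❓❓🟩🟩🟩🟩⬜❓❓
❓❓⬜🟦⬜🟩⬛🟩❓
❓❓🟫🟩🔴🟦⬛🟫❓
❓❓🟦⬜🟩🟫⬛🟫❓
❓❓🟦⬜⬜🟩⬛🟩❓
❓❓🟩🟦🟫🟫🟩🟦⬜
❓❓❓🟫🟩🟫🟦🟩🟦

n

❓❓❓❓❓❓❓❓❓
❓❓❓❓❓❓❓❓❓
❓❓🟩⬜🟩🟩⬛❓❓
❓❓🟩🟩🟩🟩⬜❓❓
❓❓⬜🟦🔴🟩⬛🟩❓
❓❓🟫🟩🟩🟦⬛🟫❓
❓❓🟦⬜🟩🟫⬛🟫❓
❓❓🟦⬜⬜🟩⬛🟩❓
❓❓🟩🟦🟫🟫🟩🟦⬜

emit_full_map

🟩⬜🟩🟩⬛❓❓❓❓❓
🟩🟩🟩🟩⬜❓❓❓❓❓
⬜🟦🔴🟩⬛🟩❓❓❓❓
🟫🟩🟩🟦⬛🟫❓❓❓❓
🟦⬜🟩🟫⬛🟫❓❓❓❓
🟦⬜⬜🟩⬛🟩❓❓❓❓
🟩🟦🟫🟫🟩🟦⬜🟫❓❓
❓🟫🟩🟫🟦🟩🟦🟫❓❓
❓🟩🟩🟩🟫🟫⬜⬜🟦🟫
❓⬜🟩🟫🟩🟩⬛🟦🟫⬜
❓🟫🟫🟩🟫🟫🟩🟩⬛⬜
❓❓❓🟩🟦🟩🟫🟫⬜🟩
❓❓❓🟩🟩🟦🟩🟫🟩🟩
❓❓❓❓❓🟦🟩🟫🟫🟩
❓❓❓❓❓⬜🟩🟦🟩🟩
❓❓❓❓❓⬜🟩⬜🟩⬜

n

❓❓❓❓❓❓❓❓❓
❓❓❓❓❓❓❓❓❓
❓❓🟩🟩🟫⬛🟫❓❓
❓❓🟩⬜🟩🟩⬛❓❓
❓❓🟩🟩🔴🟩⬜❓❓
❓❓⬜🟦⬜🟩⬛🟩❓
❓❓🟫🟩🟩🟦⬛🟫❓
❓❓🟦⬜🟩🟫⬛🟫❓
❓❓🟦⬜⬜🟩⬛🟩❓

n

❓❓❓❓❓❓❓❓❓
❓❓❓❓❓❓❓❓❓
❓❓🟫⬛⬜🟩🟦❓❓
❓❓🟩🟩🟫⬛🟫❓❓
❓❓🟩⬜🔴🟩⬛❓❓
❓❓🟩🟩🟩🟩⬜❓❓
❓❓⬜🟦⬜🟩⬛🟩❓
❓❓🟫🟩🟩🟦⬛🟫❓
❓❓🟦⬜🟩🟫⬛🟫❓

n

❓❓❓❓❓❓❓❓❓
❓❓❓❓❓❓❓❓❓
❓❓🟩🟫🟩⬜🟫❓❓
❓❓🟫⬛⬜🟩🟦❓❓
❓❓🟩🟩🔴⬛🟫❓❓
❓❓🟩⬜🟩🟩⬛❓❓
❓❓🟩🟩🟩🟩⬜❓❓
❓❓⬜🟦⬜🟩⬛🟩❓
❓❓🟫🟩🟩🟦⬛🟫❓

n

❓❓❓❓❓❓❓❓❓
❓❓❓❓❓❓❓❓❓
❓❓🟩🟦🟩🟩⬜❓❓
❓❓🟩🟫🟩⬜🟫❓❓
❓❓🟫⬛🔴🟩🟦❓❓
❓❓🟩🟩🟫⬛🟫❓❓
❓❓🟩⬜🟩🟩⬛❓❓
❓❓🟩🟩🟩🟩⬜❓❓
❓❓⬜🟦⬜🟩⬛🟩❓

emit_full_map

🟩🟦🟩🟩⬜❓❓❓❓❓
🟩🟫🟩⬜🟫❓❓❓❓❓
🟫⬛🔴🟩🟦❓❓❓❓❓
🟩🟩🟫⬛🟫❓❓❓❓❓
🟩⬜🟩🟩⬛❓❓❓❓❓
🟩🟩🟩🟩⬜❓❓❓❓❓
⬜🟦⬜🟩⬛🟩❓❓❓❓
🟫🟩🟩🟦⬛🟫❓❓❓❓
🟦⬜🟩🟫⬛🟫❓❓❓❓
🟦⬜⬜🟩⬛🟩❓❓❓❓
🟩🟦🟫🟫🟩🟦⬜🟫❓❓
❓🟫🟩🟫🟦🟩🟦🟫❓❓
❓🟩🟩🟩🟫🟫⬜⬜🟦🟫
❓⬜🟩🟫🟩🟩⬛🟦🟫⬜
❓🟫🟫🟩🟫🟫🟩🟩⬛⬜
❓❓❓🟩🟦🟩🟫🟫⬜🟩
❓❓❓🟩🟩🟦🟩🟫🟩🟩
❓❓❓❓❓🟦🟩🟫🟫🟩
❓❓❓❓❓⬜🟩🟦🟩🟩
❓❓❓❓❓⬜🟩⬜🟩⬜

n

❓❓❓❓❓❓❓❓❓
❓❓❓❓❓❓❓❓❓
❓❓🟩⬜🟩⬜🟫❓❓
❓❓🟩🟦🟩🟩⬜❓❓
❓❓🟩🟫🔴⬜🟫❓❓
❓❓🟫⬛⬜🟩🟦❓❓
❓❓🟩🟩🟫⬛🟫❓❓
❓❓🟩⬜🟩🟩⬛❓❓
❓❓🟩🟩🟩🟩⬜❓❓

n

❓❓❓❓❓❓❓❓❓
❓❓❓❓❓❓❓❓❓
❓❓🟩🟦🟩🟦🟩❓❓
❓❓🟩⬜🟩⬜🟫❓❓
❓❓🟩🟦🔴🟩⬜❓❓
❓❓🟩🟫🟩⬜🟫❓❓
❓❓🟫⬛⬜🟩🟦❓❓
❓❓🟩🟩🟫⬛🟫❓❓
❓❓🟩⬜🟩🟩⬛❓❓

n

❓❓❓❓❓❓❓❓❓
❓❓❓❓❓❓❓❓❓
❓❓🟩🟦🟩🟩🟩❓❓
❓❓🟩🟦🟩🟦🟩❓❓
❓❓🟩⬜🔴⬜🟫❓❓
❓❓🟩🟦🟩🟩⬜❓❓
❓❓🟩🟫🟩⬜🟫❓❓
❓❓🟫⬛⬜🟩🟦❓❓
❓❓🟩🟩🟫⬛🟫❓❓

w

❓❓❓❓❓❓❓❓❓
❓❓❓❓❓❓❓❓❓
❓❓🟩🟩🟦🟩🟩🟩❓
❓❓🟩🟩🟦🟩🟦🟩❓
❓❓🟫🟩🔴🟩⬜🟫❓
❓❓🟦🟩🟦🟩🟩⬜❓
❓❓⬛🟩🟫🟩⬜🟫❓
❓❓❓🟫⬛⬜🟩🟦❓
❓❓❓🟩🟩🟫⬛🟫❓

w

❓❓❓❓❓❓❓❓❓
❓❓❓❓❓❓❓❓❓
❓❓⬛🟩🟩🟦🟩🟩🟩
❓❓⬛🟩🟩🟦🟩🟦🟩
❓❓⬛🟫🔴⬜🟩⬜🟫
❓❓🟫🟦🟩🟦🟩🟩⬜
❓❓🟩⬛🟩🟫🟩⬜🟫
❓❓❓❓🟫⬛⬜🟩🟦
❓❓❓❓🟩🟩🟫⬛🟫

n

❓❓❓❓❓❓❓❓❓
❓❓❓❓❓❓❓❓❓
❓❓🟩🟫🟩🟩🟦❓❓
❓❓⬛🟩🟩🟦🟩🟩🟩
❓❓⬛🟩🔴🟦🟩🟦🟩
❓❓⬛🟫🟩⬜🟩⬜🟫
❓❓🟫🟦🟩🟦🟩🟩⬜
❓❓🟩⬛🟩🟫🟩⬜🟫
❓❓❓❓🟫⬛⬜🟩🟦

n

❓❓❓❓❓❓❓❓❓
❓❓❓❓❓❓❓❓❓
❓❓⬜⬛⬜🟦🟫❓❓
❓❓🟩🟫🟩🟩🟦❓❓
❓❓⬛🟩🔴🟦🟩🟩🟩
❓❓⬛🟩🟩🟦🟩🟦🟩
❓❓⬛🟫🟩⬜🟩⬜🟫
❓❓🟫🟦🟩🟦🟩🟩⬜
❓❓🟩⬛🟩🟫🟩⬜🟫

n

❓❓❓❓❓❓❓❓❓
❓❓❓❓❓❓❓❓❓
❓❓⬜🟩⬜🟩🟩❓❓
❓❓⬜⬛⬜🟦🟫❓❓
❓❓🟩🟫🔴🟩🟦❓❓
❓❓⬛🟩🟩🟦🟩🟩🟩
❓❓⬛🟩🟩🟦🟩🟦🟩
❓❓⬛🟫🟩⬜🟩⬜🟫
❓❓🟫🟦🟩🟦🟩🟩⬜

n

⬛⬛⬛⬛⬛⬛⬛⬛⬛
❓❓❓❓❓❓❓❓❓
❓❓🟦⬛⬛🟩🟩❓❓
❓❓⬜🟩⬜🟩🟩❓❓
❓❓⬜⬛🔴🟦🟫❓❓
❓❓🟩🟫🟩🟩🟦❓❓
❓❓⬛🟩🟩🟦🟩🟩🟩
❓❓⬛🟩🟩🟦🟩🟦🟩
❓❓⬛🟫🟩⬜🟩⬜🟫

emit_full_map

🟦⬛⬛🟩🟩❓❓❓❓❓❓❓
⬜🟩⬜🟩🟩❓❓❓❓❓❓❓
⬜⬛🔴🟦🟫❓❓❓❓❓❓❓
🟩🟫🟩🟩🟦❓❓❓❓❓❓❓
⬛🟩🟩🟦🟩🟩🟩❓❓❓❓❓
⬛🟩🟩🟦🟩🟦🟩❓❓❓❓❓
⬛🟫🟩⬜🟩⬜🟫❓❓❓❓❓
🟫🟦🟩🟦🟩🟩⬜❓❓❓❓❓
🟩⬛🟩🟫🟩⬜🟫❓❓❓❓❓
❓❓🟫⬛⬜🟩🟦❓❓❓❓❓
❓❓🟩🟩🟫⬛🟫❓❓❓❓❓
❓❓🟩⬜🟩🟩⬛❓❓❓❓❓
❓❓🟩🟩🟩🟩⬜❓❓❓❓❓
❓❓⬜🟦⬜🟩⬛🟩❓❓❓❓
❓❓🟫🟩🟩🟦⬛🟫❓❓❓❓
❓❓🟦⬜🟩🟫⬛🟫❓❓❓❓
❓❓🟦⬜⬜🟩⬛🟩❓❓❓❓
❓❓🟩🟦🟫🟫🟩🟦⬜🟫❓❓
❓❓❓🟫🟩🟫🟦🟩🟦🟫❓❓
❓❓❓🟩🟩🟩🟫🟫⬜⬜🟦🟫
❓❓❓⬜🟩🟫🟩🟩⬛🟦🟫⬜
❓❓❓🟫🟫🟩🟫🟫🟩🟩⬛⬜
❓❓❓❓❓🟩🟦🟩🟫🟫⬜🟩
❓❓❓❓❓🟩🟩🟦🟩🟫🟩🟩
❓❓❓❓❓❓❓🟦🟩🟫🟫🟩
❓❓❓❓❓❓❓⬜🟩🟦🟩🟩
❓❓❓❓❓❓❓⬜🟩⬜🟩⬜

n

⬛⬛⬛⬛⬛⬛⬛⬛⬛
⬛⬛⬛⬛⬛⬛⬛⬛⬛
❓❓🟩🟫⬜⬜🟦❓❓
❓❓🟦⬛⬛🟩🟩❓❓
❓❓⬜🟩🔴🟩🟩❓❓
❓❓⬜⬛⬜🟦🟫❓❓
❓❓🟩🟫🟩🟩🟦❓❓
❓❓⬛🟩🟩🟦🟩🟩🟩
❓❓⬛🟩🟩🟦🟩🟦🟩

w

⬛⬛⬛⬛⬛⬛⬛⬛⬛
⬛⬛⬛⬛⬛⬛⬛⬛⬛
❓❓🟫🟩🟫⬜⬜🟦❓
❓❓🟫🟦⬛⬛🟩🟩❓
❓❓🟩⬜🔴⬜🟩🟩❓
❓❓⬜⬜⬛⬜🟦🟫❓
❓❓🟩🟩🟫🟩🟩🟦❓
❓❓❓⬛🟩🟩🟦🟩🟩
❓❓❓⬛🟩🟩🟦🟩🟦

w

⬛⬛⬛⬛⬛⬛⬛⬛⬛
⬛⬛⬛⬛⬛⬛⬛⬛⬛
❓❓⬜🟫🟩🟫⬜⬜🟦
❓❓⬜🟫🟦⬛⬛🟩🟩
❓❓⬛🟩🔴🟩⬜🟩🟩
❓❓🟫⬜⬜⬛⬜🟦🟫
❓❓🟫🟩🟩🟫🟩🟩🟦
❓❓❓❓⬛🟩🟩🟦🟩
❓❓❓❓⬛🟩🟩🟦🟩

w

⬛⬛⬛⬛⬛⬛⬛⬛⬛
⬛⬛⬛⬛⬛⬛⬛⬛⬛
⬛❓⬜⬜🟫🟩🟫⬜⬜
⬛❓🟩⬜🟫🟦⬛⬛🟩
⬛❓🟫⬛🔴⬜🟩⬜🟩
⬛❓⬜🟫⬜⬜⬛⬜🟦
⬛❓🟦🟫🟩🟩🟫🟩🟩
⬛❓❓❓❓⬛🟩🟩🟦
⬛❓❓❓❓⬛🟩🟩🟦

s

⬛⬛⬛⬛⬛⬛⬛⬛⬛
⬛❓⬜⬜🟫🟩🟫⬜⬜
⬛❓🟩⬜🟫🟦⬛⬛🟩
⬛❓🟫⬛🟩⬜🟩⬜🟩
⬛❓⬜🟫🔴⬜⬛⬜🟦
⬛❓🟦🟫🟩🟩🟫🟩🟩
⬛❓🟩🟩🟫⬛🟩🟩🟦
⬛❓❓❓❓⬛🟩🟩🟦
⬛❓❓❓❓⬛🟫🟩⬜

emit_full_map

⬜⬜🟫🟩🟫⬜⬜🟦❓❓❓❓❓❓❓
🟩⬜🟫🟦⬛⬛🟩🟩❓❓❓❓❓❓❓
🟫⬛🟩⬜🟩⬜🟩🟩❓❓❓❓❓❓❓
⬜🟫🔴⬜⬛⬜🟦🟫❓❓❓❓❓❓❓
🟦🟫🟩🟩🟫🟩🟩🟦❓❓❓❓❓❓❓
🟩🟩🟫⬛🟩🟩🟦🟩🟩🟩❓❓❓❓❓
❓❓❓⬛🟩🟩🟦🟩🟦🟩❓❓❓❓❓
❓❓❓⬛🟫🟩⬜🟩⬜🟫❓❓❓❓❓
❓❓❓🟫🟦🟩🟦🟩🟩⬜❓❓❓❓❓
❓❓❓🟩⬛🟩🟫🟩⬜🟫❓❓❓❓❓
❓❓❓❓❓🟫⬛⬜🟩🟦❓❓❓❓❓
❓❓❓❓❓🟩🟩🟫⬛🟫❓❓❓❓❓
❓❓❓❓❓🟩⬜🟩🟩⬛❓❓❓❓❓
❓❓❓❓❓🟩🟩🟩🟩⬜❓❓❓❓❓
❓❓❓❓❓⬜🟦⬜🟩⬛🟩❓❓❓❓
❓❓❓❓❓🟫🟩🟩🟦⬛🟫❓❓❓❓
❓❓❓❓❓🟦⬜🟩🟫⬛🟫❓❓❓❓
❓❓❓❓❓🟦⬜⬜🟩⬛🟩❓❓❓❓
❓❓❓❓❓🟩🟦🟫🟫🟩🟦⬜🟫❓❓
❓❓❓❓❓❓🟫🟩🟫🟦🟩🟦🟫❓❓
❓❓❓❓❓❓🟩🟩🟩🟫🟫⬜⬜🟦🟫
❓❓❓❓❓❓⬜🟩🟫🟩🟩⬛🟦🟫⬜
❓❓❓❓❓❓🟫🟫🟩🟫🟫🟩🟩⬛⬜
❓❓❓❓❓❓❓❓🟩🟦🟩🟫🟫⬜🟩
❓❓❓❓❓❓❓❓🟩🟩🟦🟩🟫🟩🟩
❓❓❓❓❓❓❓❓❓❓🟦🟩🟫🟫🟩
❓❓❓❓❓❓❓❓❓❓⬜🟩🟦🟩🟩
❓❓❓❓❓❓❓❓❓❓⬜🟩⬜🟩⬜


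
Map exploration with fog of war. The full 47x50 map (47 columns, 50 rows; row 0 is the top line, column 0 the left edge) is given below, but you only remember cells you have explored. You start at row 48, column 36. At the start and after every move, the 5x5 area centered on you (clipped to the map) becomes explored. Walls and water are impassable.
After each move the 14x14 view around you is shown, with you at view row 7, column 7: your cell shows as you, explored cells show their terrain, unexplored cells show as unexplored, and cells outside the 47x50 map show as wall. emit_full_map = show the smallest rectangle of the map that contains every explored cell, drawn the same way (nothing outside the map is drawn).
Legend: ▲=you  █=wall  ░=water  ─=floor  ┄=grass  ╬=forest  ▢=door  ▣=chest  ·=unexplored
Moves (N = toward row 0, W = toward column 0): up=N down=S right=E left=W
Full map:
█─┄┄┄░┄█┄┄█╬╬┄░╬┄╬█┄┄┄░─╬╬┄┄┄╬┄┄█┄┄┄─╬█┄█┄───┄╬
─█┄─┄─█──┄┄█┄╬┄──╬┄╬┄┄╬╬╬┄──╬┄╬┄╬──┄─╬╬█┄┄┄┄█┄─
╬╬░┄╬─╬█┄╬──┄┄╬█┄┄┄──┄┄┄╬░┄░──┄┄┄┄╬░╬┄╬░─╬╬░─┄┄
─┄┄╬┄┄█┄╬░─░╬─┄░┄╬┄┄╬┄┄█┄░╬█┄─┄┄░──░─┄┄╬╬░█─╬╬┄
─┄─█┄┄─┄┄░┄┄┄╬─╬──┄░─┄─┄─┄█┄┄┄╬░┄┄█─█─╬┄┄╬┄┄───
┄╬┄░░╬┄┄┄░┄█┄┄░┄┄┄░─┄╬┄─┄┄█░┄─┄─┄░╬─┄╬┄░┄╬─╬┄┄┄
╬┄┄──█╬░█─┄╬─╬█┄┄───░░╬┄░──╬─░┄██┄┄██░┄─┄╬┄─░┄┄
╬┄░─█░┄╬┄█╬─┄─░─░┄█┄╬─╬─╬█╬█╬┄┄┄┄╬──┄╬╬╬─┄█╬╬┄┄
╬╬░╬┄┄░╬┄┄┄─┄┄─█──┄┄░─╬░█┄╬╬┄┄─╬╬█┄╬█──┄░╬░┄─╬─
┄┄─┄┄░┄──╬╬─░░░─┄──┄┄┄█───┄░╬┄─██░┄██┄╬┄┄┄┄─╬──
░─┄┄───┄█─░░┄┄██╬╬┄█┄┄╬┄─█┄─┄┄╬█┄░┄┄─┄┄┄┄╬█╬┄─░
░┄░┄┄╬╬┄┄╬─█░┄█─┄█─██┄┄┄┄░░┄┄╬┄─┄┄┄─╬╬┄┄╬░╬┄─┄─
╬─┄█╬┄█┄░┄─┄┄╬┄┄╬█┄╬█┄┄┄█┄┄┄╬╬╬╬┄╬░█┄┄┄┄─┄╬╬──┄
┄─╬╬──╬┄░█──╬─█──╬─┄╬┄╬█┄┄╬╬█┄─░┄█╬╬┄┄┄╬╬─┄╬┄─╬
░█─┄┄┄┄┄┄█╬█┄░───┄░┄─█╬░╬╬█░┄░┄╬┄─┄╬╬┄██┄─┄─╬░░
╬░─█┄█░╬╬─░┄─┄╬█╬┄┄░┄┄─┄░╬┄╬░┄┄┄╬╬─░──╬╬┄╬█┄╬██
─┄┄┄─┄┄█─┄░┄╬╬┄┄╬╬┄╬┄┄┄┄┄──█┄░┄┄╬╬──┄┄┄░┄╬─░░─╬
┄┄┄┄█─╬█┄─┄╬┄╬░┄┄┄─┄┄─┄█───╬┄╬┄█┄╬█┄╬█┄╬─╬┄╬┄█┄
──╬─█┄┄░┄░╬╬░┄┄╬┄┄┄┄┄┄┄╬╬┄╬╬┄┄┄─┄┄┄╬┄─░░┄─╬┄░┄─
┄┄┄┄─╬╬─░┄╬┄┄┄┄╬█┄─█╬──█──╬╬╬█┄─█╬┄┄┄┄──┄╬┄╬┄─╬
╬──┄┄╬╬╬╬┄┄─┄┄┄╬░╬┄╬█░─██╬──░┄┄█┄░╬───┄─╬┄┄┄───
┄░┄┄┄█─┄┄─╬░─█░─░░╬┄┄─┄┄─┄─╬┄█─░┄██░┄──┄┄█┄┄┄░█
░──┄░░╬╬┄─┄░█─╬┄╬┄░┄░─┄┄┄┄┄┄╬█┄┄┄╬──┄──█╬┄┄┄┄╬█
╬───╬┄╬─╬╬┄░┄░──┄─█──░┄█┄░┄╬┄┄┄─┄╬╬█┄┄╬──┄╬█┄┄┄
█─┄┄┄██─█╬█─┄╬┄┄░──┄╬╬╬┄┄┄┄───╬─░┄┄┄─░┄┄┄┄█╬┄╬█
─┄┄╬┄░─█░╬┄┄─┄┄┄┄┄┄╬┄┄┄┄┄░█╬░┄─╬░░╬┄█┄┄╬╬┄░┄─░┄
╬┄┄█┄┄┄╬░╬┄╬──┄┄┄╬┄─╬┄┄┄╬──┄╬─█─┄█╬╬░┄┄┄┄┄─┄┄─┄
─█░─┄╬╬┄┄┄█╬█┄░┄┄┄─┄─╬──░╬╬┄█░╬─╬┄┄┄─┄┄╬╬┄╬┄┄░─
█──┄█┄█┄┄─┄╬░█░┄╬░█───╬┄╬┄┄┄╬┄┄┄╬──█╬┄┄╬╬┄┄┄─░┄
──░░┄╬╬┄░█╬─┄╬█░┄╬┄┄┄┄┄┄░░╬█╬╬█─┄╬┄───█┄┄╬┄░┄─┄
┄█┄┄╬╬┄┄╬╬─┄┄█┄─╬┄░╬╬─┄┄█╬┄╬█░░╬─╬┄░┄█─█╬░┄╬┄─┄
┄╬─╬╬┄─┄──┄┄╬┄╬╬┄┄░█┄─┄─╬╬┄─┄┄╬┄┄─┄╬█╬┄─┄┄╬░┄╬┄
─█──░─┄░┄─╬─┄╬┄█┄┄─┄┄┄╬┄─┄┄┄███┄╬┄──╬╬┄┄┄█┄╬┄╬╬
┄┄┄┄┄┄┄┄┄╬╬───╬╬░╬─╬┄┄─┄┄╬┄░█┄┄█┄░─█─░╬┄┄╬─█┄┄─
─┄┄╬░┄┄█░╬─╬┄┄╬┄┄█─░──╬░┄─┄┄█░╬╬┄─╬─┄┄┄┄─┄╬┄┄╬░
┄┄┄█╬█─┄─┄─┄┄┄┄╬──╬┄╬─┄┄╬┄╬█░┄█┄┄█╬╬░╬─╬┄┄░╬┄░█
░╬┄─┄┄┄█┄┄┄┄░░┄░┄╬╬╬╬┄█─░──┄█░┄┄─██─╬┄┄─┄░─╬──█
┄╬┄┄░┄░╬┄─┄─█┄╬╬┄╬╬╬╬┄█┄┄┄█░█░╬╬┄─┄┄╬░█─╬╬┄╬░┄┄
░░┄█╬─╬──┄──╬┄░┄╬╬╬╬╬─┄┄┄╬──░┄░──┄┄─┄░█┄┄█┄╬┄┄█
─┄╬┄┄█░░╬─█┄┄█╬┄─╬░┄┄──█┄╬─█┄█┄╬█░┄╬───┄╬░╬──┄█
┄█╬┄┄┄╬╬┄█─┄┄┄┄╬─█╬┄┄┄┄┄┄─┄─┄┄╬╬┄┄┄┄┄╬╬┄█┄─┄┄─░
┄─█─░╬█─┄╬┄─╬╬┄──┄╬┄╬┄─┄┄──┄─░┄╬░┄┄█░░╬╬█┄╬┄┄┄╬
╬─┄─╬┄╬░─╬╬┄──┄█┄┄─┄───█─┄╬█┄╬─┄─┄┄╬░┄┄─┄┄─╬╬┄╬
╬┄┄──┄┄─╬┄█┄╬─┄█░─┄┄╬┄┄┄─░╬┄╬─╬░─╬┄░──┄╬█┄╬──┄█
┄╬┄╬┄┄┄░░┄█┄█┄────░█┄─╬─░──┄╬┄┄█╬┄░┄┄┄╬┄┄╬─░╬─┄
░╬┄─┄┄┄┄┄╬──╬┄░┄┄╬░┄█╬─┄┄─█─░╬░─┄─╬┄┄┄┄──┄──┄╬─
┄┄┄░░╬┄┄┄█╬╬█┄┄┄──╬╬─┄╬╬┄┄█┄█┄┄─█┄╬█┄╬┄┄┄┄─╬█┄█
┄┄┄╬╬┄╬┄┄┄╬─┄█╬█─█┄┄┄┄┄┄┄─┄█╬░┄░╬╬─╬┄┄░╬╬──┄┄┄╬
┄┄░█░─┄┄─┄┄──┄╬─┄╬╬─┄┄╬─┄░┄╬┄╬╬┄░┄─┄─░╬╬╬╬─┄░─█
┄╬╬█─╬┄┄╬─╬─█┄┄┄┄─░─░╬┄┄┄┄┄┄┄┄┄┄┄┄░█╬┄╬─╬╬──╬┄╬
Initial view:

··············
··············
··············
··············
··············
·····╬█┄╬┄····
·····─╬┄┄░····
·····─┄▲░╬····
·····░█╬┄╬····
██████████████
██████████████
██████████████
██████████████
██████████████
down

··············
··············
··············
··············
·····╬█┄╬┄····
·····─╬┄┄░····
·····─┄─░╬····
·····░█▲┄╬····
██████████████
██████████████
██████████████
██████████████
██████████████
██████████████

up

··············
··············
··············
··············
··············
·····╬█┄╬┄····
·····─╬┄┄░····
·····─┄▲░╬····
·····░█╬┄╬····
██████████████
██████████████
██████████████
██████████████
██████████████

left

··············
··············
··············
··············
··············
·····┄╬█┄╬┄···
·····╬─╬┄┄░···
·····┄─▲─░╬···
·····┄░█╬┄╬···
██████████████
██████████████
██████████████
██████████████
██████████████

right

··············
··············
··············
··············
··············
····┄╬█┄╬┄····
····╬─╬┄┄░····
····┄─┄▲░╬····
····┄░█╬┄╬····
██████████████
██████████████
██████████████
██████████████
██████████████

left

··············
··············
··············
··············
··············
·····┄╬█┄╬┄···
·····╬─╬┄┄░···
·····┄─▲─░╬···
·····┄░█╬┄╬···
██████████████
██████████████
██████████████
██████████████
██████████████

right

··············
··············
··············
··············
··············
····┄╬█┄╬┄····
····╬─╬┄┄░····
····┄─┄▲░╬····
····┄░█╬┄╬····
██████████████
██████████████
██████████████
██████████████
██████████████


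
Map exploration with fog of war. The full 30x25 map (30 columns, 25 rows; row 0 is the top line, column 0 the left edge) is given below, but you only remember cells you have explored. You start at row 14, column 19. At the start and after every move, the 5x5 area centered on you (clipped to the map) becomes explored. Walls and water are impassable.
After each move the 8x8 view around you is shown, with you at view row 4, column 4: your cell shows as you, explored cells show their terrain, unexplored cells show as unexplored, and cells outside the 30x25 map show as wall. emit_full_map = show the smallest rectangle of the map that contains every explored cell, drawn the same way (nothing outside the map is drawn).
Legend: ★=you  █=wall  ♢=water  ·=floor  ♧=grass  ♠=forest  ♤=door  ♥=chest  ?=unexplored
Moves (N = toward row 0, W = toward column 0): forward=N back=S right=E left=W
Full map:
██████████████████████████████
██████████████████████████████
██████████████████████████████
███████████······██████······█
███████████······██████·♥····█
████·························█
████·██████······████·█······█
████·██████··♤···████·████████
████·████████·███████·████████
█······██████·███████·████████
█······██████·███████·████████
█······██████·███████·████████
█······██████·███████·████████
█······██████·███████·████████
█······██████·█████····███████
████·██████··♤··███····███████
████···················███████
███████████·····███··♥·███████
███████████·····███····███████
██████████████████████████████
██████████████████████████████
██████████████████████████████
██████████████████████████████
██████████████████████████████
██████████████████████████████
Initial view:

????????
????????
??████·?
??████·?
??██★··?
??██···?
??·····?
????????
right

????????
????????
?████·█?
?████·█?
?██·★··?
?██····?
?······?
????????

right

????????
????????
████·██?
████·██?
██··★·█?
██····█?
······█?
????????

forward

????????
????????
??██·██?
████·██?
████★██?
██····█?
██····█?
······█?

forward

????????
????????
??██·██?
??██·██?
████★██?
████·██?
██····█?
██····█?

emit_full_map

??██·██
??██·██
████★██
████·██
██····█
██····█
······█

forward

????????
????????
??██·██?
??██·██?
??██★██?
████·██?
████·██?
██····█?

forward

????????
????????
??██·██?
??██·██?
??██★██?
??██·██?
████·██?
████·██?

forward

????????
????????
??██·██?
??██·██?
??██★██?
??██·██?
??██·██?
████·██?

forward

????????
????????
??██·█·?
??██·██?
??██★██?
??██·██?
??██·██?
??██·██?

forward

????????
????????
??·····?
??██·█·?
??██★██?
??██·██?
??██·██?
??██·██?

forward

????????
????????
??████·?
??·····?
??██★█·?
??██·██?
??██·██?
??██·██?

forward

????????
????????
??████·?
??████·?
??··★··?
??██·█·?
??██·██?
??██·██?

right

????????
????????
?████··?
?████·♥?
?···★··?
?██·█··?
?██·███?
?██·██??

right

????????
????????
████···?
████·♥·?
····★··?
██·█···?
██·████?
██·██???

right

????????
????????
███····?
███·♥··?
····★··?
█·█····?
█·█████?
█·██????

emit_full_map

??████····
??████·♥··
??·····★··
??██·█····
??██·█████
??██·██???
??██·██???
??██·██???
??██·██???
████·██???
████·██???
██····█???
██····█???
······█???

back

????????
███····?
███·♥··?
·······?
█·█·★··?
█·█████?
█·█████?
█·██????

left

????????
████····
████·♥··
········
██·█★···
██·█████
██·█████
██·██???

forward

????????
????????
████····
████·♥··
····★···
██·█····
██·█████
██·█████

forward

????????
????????
??█████?
████····
████★♥··
········
██·█····
██·█████

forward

████████
????????
??█████?
??█████?
████★···
████·♥··
········
██·█····

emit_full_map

????█████?
????█████?
??████★···
??████·♥··
??········
??██·█····
??██·█████
??██·█████
??██·██???
??██·██???
??██·██???
████·██???
████·██???
██····█???
██····█???
······█???

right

████████
????????
?██████?
?██████?
███·★··?
███·♥··?
·······?
█·█····?

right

████████
????????
███████?
███████?
██··★··?
██·♥···?
·······?
·█····??

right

████████
????????
███████?
███████?
█···★··?
█·♥····?
·······?
█····???

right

████████
???????█
████████
████████
····★·██
·♥····██
······██
····???█

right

████████
??????██
████████
████████
····★███
♥····███
·····███
···???██

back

??????██
████████
████████
·····███
♥···★███
·····███
·····███
███???██

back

████████
████████
·····███
♥····███
····★███
·····███
████████
███???██

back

████████
·····███
♥····███
·····███
····★███
████████
████████
??????██

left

████████
······██
·♥····██
······██
····★·██
████████
████████
█??????█

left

████████
█······█
█·♥····█
·······█
█···★··█
████████
████████
██??????

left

████████
██······
██·♥····
········
·█··★···
·███████
·███████
·██?????

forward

████████
████████
██······
██·♥····
····★···
·█······
·███████
·███████

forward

????????
████████
████████
██······
██·♥★···
········
·█······
·███████

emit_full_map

????█████████
????█████████
??████······█
??████·♥★···█
??··········█
??██·█······█
??██·████████
??██·████████
??██·██??????
??██·██??????
??██·██??????
████·██??????
████·██??????
██····█??????
██····█??????
······█??????

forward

████████
????????
████████
████████
██··★···
██·♥····
········
·█······

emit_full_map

????█████████
????█████████
??████··★···█
??████·♥····█
??··········█
??██·█······█
??██·████████
??██·████████
??██·██??????
??██·██??????
??██·██??????
████·██??????
████·██??????
██····█??????
██····█??????
······█??????
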